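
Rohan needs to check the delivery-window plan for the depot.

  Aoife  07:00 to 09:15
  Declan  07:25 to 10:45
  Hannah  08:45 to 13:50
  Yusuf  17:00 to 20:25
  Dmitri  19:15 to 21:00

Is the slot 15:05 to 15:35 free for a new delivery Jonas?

Yes — the slot is free

Aoife: ends 09:15 at or before Jonas starts 15:05 → clear.
Declan: ends 10:45 at or before Jonas starts 15:05 → clear.
Hannah: ends 13:50 at or before Jonas starts 15:05 → clear.
Yusuf: starts 17:00 at or after Jonas ends 15:35 → clear.
Dmitri: starts 19:15 at or after Jonas ends 15:35 → clear.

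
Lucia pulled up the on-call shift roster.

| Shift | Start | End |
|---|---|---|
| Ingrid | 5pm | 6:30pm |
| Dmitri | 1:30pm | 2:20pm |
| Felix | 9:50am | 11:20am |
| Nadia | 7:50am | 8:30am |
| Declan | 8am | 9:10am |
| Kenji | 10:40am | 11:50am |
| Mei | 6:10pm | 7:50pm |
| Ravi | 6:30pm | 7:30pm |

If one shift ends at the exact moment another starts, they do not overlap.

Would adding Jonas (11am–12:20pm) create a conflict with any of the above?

Nadia: ends 8:30am at or before Jonas starts 11am → clear.
Declan: ends 9:10am at or before Jonas starts 11am → clear.
Felix: starts 9:50am before Jonas ends 12:20pm, and ends 11:20am after Jonas starts 11am → overlap.
Kenji: starts 10:40am before Jonas ends 12:20pm, and ends 11:50am after Jonas starts 11am → overlap.
Dmitri: starts 1:30pm at or after Jonas ends 12:20pm → clear.
Ingrid: starts 5pm at or after Jonas ends 12:20pm → clear.
Mei: starts 6:10pm at or after Jonas ends 12:20pm → clear.
Ravi: starts 6:30pm at or after Jonas ends 12:20pm → clear.
Jonas overlaps Felix, Kenji.

Yes — it overlaps Felix, Kenji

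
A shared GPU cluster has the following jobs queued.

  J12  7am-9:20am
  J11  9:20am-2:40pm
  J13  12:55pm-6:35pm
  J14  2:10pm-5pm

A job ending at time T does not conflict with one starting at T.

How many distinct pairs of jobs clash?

Sorted by start: J12, J11, J13, J14.
J11 starts exactly when J12 ends (back-to-back, no overlap); J12 is clear from here.
J13 starts before J11 ends → J11 and J13 overlap.
J14 starts before J11 ends → J11 and J14 overlap.
J14 starts before J13 ends → J13 and J14 overlap.
Overlapping pairs: J11 & J13, J11 & J14, J13 & J14 — 3 in total.

3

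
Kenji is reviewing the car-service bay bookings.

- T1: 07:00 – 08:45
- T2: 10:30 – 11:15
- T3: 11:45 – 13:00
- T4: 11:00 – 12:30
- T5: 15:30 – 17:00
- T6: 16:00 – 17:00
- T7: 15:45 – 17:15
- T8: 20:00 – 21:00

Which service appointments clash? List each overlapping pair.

Sorted by start: T1, T2, T4, T3, T5, T7, T6, T8.
T2 starts after T1 ends, so T1 has no further overlaps.
T4 starts before T2 ends → T2 and T4 overlap.
T3 starts after T2 ends, so T2 has no further overlaps.
T3 starts before T4 ends → T4 and T3 overlap.
T5 starts after T4 ends, so T4 has no further overlaps.
T5 starts after T3 ends, so T3 has no further overlaps.
T7 starts before T5 ends → T5 and T7 overlap.
T6 starts before T5 ends → T5 and T6 overlap.
T8 starts after T5 ends.
T6 starts before T7 ends → T7 and T6 overlap.
T8 starts after T7 ends.
T8 starts after T6 ends.

T2 & T4, T3 & T4, T5 & T6, T5 & T7, T6 & T7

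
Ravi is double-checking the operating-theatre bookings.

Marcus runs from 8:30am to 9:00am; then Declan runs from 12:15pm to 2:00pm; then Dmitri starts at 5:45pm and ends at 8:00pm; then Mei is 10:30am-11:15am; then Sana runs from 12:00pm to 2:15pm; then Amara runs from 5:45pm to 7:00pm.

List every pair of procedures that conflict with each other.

Amara & Dmitri, Declan & Sana

Sorted by start: Marcus, Mei, Sana, Declan, Amara, Dmitri.
Mei starts after Marcus ends — done with Marcus.
Sana starts after Mei ends — done with Mei.
Declan starts before Sana ends → Sana and Declan overlap.
Amara starts after Sana ends — done with Sana.
Amara starts after Declan ends — done with Declan.
Dmitri starts before Amara ends → Amara and Dmitri overlap.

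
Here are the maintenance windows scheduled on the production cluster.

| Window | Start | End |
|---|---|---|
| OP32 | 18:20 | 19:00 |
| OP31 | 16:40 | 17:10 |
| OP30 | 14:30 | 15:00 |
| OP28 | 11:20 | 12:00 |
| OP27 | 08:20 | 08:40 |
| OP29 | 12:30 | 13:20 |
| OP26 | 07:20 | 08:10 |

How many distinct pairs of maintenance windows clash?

Two intervals overlap when each starts before the other ends.
Sorted by start: OP26, OP27, OP28, OP29, OP30, OP31, OP32.
OP27 starts after OP26 ends, so nothing later overlaps OP26 either.
OP28 starts after OP27 ends, so nothing later overlaps OP27 either.
OP29 starts after OP28 ends, so nothing later overlaps OP28 either.
OP30 starts after OP29 ends, so nothing later overlaps OP29 either.
OP31 starts after OP30 ends, so nothing later overlaps OP30 either.
OP32 starts after OP31 ends.
No pair overlaps.

0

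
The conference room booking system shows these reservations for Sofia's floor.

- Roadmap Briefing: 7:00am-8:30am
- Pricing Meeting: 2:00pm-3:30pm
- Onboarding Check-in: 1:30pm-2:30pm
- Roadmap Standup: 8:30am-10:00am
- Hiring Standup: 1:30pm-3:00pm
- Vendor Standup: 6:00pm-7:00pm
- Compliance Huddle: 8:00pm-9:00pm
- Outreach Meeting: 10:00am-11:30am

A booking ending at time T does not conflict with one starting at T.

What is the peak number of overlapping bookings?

3

Sort all start/end points and keep a running count:
7:00am start Roadmap Briefing → 1
8:30am end Roadmap Briefing → 0
8:30am start Roadmap Standup → 1
10:00am end Roadmap Standup → 0
10:00am start Outreach Meeting → 1
11:30am end Outreach Meeting → 0
1:30pm start Hiring Standup → 1
1:30pm start Onboarding Check-in → 2
2:00pm start Pricing Meeting → 3
2:30pm end Onboarding Check-in → 2
3:00pm end Hiring Standup → 1
3:30pm end Pricing Meeting → 0
6:00pm start Vendor Standup → 1
7:00pm end Vendor Standup → 0
8:00pm start Compliance Huddle → 1
9:00pm end Compliance Huddle → 0
Peak is 3, at 2:00pm (Hiring Standup, Onboarding Check-in, Pricing Meeting).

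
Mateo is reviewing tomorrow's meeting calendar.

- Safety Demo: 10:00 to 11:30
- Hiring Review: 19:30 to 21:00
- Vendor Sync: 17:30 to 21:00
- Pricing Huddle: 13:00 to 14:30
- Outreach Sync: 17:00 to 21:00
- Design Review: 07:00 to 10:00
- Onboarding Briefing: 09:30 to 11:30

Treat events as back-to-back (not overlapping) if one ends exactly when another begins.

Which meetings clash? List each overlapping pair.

Sorted by start: Design Review, Onboarding Briefing, Safety Demo, Pricing Huddle, Outreach Sync, Vendor Sync, Hiring Review.
Onboarding Briefing starts before Design Review ends → Design Review and Onboarding Briefing overlap.
Safety Demo starts exactly when Design Review ends (back-to-back, no overlap) — done with Design Review.
Safety Demo starts before Onboarding Briefing ends → Onboarding Briefing and Safety Demo overlap.
Pricing Huddle starts after Onboarding Briefing ends — done with Onboarding Briefing.
Pricing Huddle starts after Safety Demo ends — done with Safety Demo.
Outreach Sync starts after Pricing Huddle ends — done with Pricing Huddle.
Vendor Sync starts before Outreach Sync ends → Outreach Sync and Vendor Sync overlap.
Hiring Review starts before Outreach Sync ends → Outreach Sync and Hiring Review overlap.
Hiring Review starts before Vendor Sync ends → Vendor Sync and Hiring Review overlap.

Design Review & Onboarding Briefing, Hiring Review & Outreach Sync, Hiring Review & Vendor Sync, Onboarding Briefing & Safety Demo, Outreach Sync & Vendor Sync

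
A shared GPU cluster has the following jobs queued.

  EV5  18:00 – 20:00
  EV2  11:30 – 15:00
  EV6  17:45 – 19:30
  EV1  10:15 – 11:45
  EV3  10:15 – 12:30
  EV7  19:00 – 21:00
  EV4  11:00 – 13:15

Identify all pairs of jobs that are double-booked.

Check each pair: they overlap iff neither finishes before the other starts.
Sorted by start: EV1, EV3, EV4, EV2, EV6, EV5, EV7.
EV3 starts before EV1 ends → EV1 and EV3 overlap.
EV4 starts before EV1 ends → EV1 and EV4 overlap.
EV2 starts before EV1 ends → EV1 and EV2 overlap.
EV6 starts after EV1 ends, so nothing later overlaps EV1 either.
EV4 starts before EV3 ends → EV3 and EV4 overlap.
EV2 starts before EV3 ends → EV3 and EV2 overlap.
EV6 starts after EV3 ends, so nothing later overlaps EV3 either.
EV2 starts before EV4 ends → EV4 and EV2 overlap.
EV6 starts after EV4 ends, so nothing later overlaps EV4 either.
EV6 starts after EV2 ends, so nothing later overlaps EV2 either.
EV5 starts before EV6 ends → EV6 and EV5 overlap.
EV7 starts before EV6 ends → EV6 and EV7 overlap.
EV7 starts before EV5 ends → EV5 and EV7 overlap.

EV1 & EV2, EV1 & EV3, EV1 & EV4, EV2 & EV3, EV2 & EV4, EV3 & EV4, EV5 & EV6, EV5 & EV7, EV6 & EV7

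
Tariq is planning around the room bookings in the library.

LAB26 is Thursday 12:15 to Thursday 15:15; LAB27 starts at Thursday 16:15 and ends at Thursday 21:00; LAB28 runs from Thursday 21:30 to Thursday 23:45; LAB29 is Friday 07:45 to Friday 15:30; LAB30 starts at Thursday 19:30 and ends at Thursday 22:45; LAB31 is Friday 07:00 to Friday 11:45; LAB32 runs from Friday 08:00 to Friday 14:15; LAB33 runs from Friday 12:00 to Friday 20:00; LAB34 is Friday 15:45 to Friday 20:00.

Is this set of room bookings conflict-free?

Sorted by start: LAB26, LAB27, LAB30, LAB28, LAB31, LAB29, LAB32, LAB33, LAB34.
LAB27 starts after LAB26 ends; LAB26 is clear from here.
LAB30 starts before LAB27 ends → LAB27 and LAB30 overlap.
That's a conflict, so the schedule is not conflict-free.

No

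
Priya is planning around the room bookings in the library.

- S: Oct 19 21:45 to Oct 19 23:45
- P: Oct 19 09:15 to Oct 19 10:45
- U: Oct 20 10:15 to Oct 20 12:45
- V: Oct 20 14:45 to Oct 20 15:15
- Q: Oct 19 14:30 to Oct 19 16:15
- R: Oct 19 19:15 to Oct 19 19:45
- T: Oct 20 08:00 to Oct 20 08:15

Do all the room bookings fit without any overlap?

Yes

Sorted by start: P, Q, R, S, T, U, V.
Q starts after P ends — done with P.
R starts after Q ends — done with Q.
S starts after R ends — done with R.
T starts after S ends — done with S.
U starts after T ends — done with T.
V starts after U ends.
Every pair is clear; the schedule has no overlaps.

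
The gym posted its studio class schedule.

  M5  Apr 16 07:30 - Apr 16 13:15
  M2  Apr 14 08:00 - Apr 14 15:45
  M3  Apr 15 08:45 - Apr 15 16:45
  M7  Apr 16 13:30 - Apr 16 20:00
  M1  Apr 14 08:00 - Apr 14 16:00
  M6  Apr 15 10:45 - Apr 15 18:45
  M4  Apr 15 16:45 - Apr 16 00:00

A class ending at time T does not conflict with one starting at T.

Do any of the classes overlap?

Yes

Check each pair: they overlap iff neither finishes before the other starts.
Sorted by start: M1, M2, M3, M6, M4, M5, M7.
M2 starts before M1 ends → M1 and M2 overlap.
That's a conflict, so the schedule is not conflict-free.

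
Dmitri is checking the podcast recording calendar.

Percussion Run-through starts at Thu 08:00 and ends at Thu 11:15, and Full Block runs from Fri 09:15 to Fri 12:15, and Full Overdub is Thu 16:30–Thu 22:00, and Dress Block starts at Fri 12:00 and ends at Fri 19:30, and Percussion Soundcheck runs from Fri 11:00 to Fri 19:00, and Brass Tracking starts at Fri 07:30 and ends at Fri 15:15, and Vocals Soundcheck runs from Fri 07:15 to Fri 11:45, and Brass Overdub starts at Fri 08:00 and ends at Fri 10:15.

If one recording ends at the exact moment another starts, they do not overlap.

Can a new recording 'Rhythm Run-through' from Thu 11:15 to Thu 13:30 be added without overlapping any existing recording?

Percussion Run-through: ends Thu 11:15 at or before Rhythm Run-through starts Thu 11:15 → clear.
Full Overdub: starts Thu 16:30 at or after Rhythm Run-through ends Thu 13:30 → clear.
Vocals Soundcheck: starts Fri 07:15 at or after Rhythm Run-through ends Thu 13:30 → clear.
Brass Tracking: starts Fri 07:30 at or after Rhythm Run-through ends Thu 13:30 → clear.
Brass Overdub: starts Fri 08:00 at or after Rhythm Run-through ends Thu 13:30 → clear.
Full Block: starts Fri 09:15 at or after Rhythm Run-through ends Thu 13:30 → clear.
Percussion Soundcheck: starts Fri 11:00 at or after Rhythm Run-through ends Thu 13:30 → clear.
Dress Block: starts Fri 12:00 at or after Rhythm Run-through ends Thu 13:30 → clear.

Yes — the slot is free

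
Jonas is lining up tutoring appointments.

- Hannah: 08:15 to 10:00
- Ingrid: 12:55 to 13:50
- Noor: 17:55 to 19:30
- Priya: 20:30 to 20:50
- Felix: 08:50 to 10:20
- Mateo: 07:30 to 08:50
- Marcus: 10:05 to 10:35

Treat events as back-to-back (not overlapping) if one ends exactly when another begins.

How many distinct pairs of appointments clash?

3

Sorted by start: Mateo, Hannah, Felix, Marcus, Ingrid, Noor, Priya.
Hannah starts before Mateo ends → Mateo and Hannah overlap.
Felix starts exactly when Mateo ends (back-to-back, no overlap), so Mateo has no further overlaps.
Felix starts before Hannah ends → Hannah and Felix overlap.
Marcus starts after Hannah ends, so Hannah has no further overlaps.
Marcus starts before Felix ends → Felix and Marcus overlap.
Ingrid starts after Felix ends, so Felix has no further overlaps.
Ingrid starts after Marcus ends, so Marcus has no further overlaps.
Noor starts after Ingrid ends, so Ingrid has no further overlaps.
Priya starts after Noor ends.
Overlapping pairs: Felix & Hannah, Felix & Marcus, Hannah & Mateo — 3 in total.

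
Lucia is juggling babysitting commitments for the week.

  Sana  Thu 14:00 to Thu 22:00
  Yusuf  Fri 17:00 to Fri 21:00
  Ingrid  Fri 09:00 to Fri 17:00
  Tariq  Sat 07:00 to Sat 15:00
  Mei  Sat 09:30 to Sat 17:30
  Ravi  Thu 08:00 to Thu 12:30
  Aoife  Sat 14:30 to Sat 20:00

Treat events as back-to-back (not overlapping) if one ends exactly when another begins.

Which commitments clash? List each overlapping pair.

Sorted by start: Ravi, Sana, Ingrid, Yusuf, Tariq, Mei, Aoife.
Sana starts after Ravi ends; Ravi is clear from here.
Ingrid starts after Sana ends; Sana is clear from here.
Yusuf starts exactly when Ingrid ends (back-to-back, no overlap); Ingrid is clear from here.
Tariq starts after Yusuf ends; Yusuf is clear from here.
Mei starts before Tariq ends → Tariq and Mei overlap.
Aoife starts before Tariq ends → Tariq and Aoife overlap.
Aoife starts before Mei ends → Mei and Aoife overlap.

Aoife & Mei, Aoife & Tariq, Mei & Tariq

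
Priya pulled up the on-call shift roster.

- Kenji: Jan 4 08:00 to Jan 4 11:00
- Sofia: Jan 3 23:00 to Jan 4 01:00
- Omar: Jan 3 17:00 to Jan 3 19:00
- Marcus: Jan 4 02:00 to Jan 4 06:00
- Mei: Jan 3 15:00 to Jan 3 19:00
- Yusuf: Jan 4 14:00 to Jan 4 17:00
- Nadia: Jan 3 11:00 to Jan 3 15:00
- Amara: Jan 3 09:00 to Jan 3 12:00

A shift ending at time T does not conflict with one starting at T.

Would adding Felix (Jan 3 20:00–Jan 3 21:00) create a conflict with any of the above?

Amara: ends Jan 3 12:00 at or before Felix starts Jan 3 20:00 → clear.
Nadia: ends Jan 3 15:00 at or before Felix starts Jan 3 20:00 → clear.
Mei: ends Jan 3 19:00 at or before Felix starts Jan 3 20:00 → clear.
Omar: ends Jan 3 19:00 at or before Felix starts Jan 3 20:00 → clear.
Sofia: starts Jan 3 23:00 at or after Felix ends Jan 3 21:00 → clear.
Marcus: starts Jan 4 02:00 at or after Felix ends Jan 3 21:00 → clear.
Kenji: starts Jan 4 08:00 at or after Felix ends Jan 3 21:00 → clear.
Yusuf: starts Jan 4 14:00 at or after Felix ends Jan 3 21:00 → clear.

No — it doesn't clash with anything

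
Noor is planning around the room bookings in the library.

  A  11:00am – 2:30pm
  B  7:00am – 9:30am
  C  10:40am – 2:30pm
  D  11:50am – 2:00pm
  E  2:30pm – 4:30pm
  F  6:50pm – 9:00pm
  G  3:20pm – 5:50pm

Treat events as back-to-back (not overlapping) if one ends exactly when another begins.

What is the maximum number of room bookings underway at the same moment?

3

Sweep the timeline, counting +1 at each start and −1 at each end (ends before starts at a tie):
7:00am start B → 1
9:30am end B → 0
10:40am start C → 1
11:00am start A → 2
11:50am start D → 3
2:00pm end D → 2
2:30pm end A → 1
2:30pm end C → 0
2:30pm start E → 1
3:20pm start G → 2
4:30pm end E → 1
5:50pm end G → 0
6:50pm start F → 1
9:00pm end F → 0
Peak is 3, at 11:50am (A, C, D).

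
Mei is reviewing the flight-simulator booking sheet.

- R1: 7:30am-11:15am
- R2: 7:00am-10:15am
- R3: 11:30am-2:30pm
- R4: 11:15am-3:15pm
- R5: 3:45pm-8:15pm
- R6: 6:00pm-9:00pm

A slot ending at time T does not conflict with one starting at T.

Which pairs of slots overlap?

Sorted by start: R2, R1, R4, R3, R5, R6.
R1 starts before R2 ends → R2 and R1 overlap.
R4 starts after R2 ends — done with R2.
R4 starts exactly when R1 ends (back-to-back, no overlap) — done with R1.
R3 starts before R4 ends → R4 and R3 overlap.
R5 starts after R4 ends — done with R4.
R5 starts after R3 ends — done with R3.
R6 starts before R5 ends → R5 and R6 overlap.

R1 & R2, R3 & R4, R5 & R6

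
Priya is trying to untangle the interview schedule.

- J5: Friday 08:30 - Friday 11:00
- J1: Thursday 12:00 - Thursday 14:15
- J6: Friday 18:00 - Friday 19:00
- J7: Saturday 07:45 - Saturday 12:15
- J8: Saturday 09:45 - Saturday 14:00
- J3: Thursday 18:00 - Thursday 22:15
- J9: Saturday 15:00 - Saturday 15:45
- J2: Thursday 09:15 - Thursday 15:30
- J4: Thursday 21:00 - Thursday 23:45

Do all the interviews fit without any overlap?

No

Two intervals overlap when each starts before the other ends.
Sorted by start: J2, J1, J3, J4, J5, J6, J7, J8, J9.
J1 starts before J2 ends → J2 and J1 overlap.
That's a conflict, so the schedule is not conflict-free.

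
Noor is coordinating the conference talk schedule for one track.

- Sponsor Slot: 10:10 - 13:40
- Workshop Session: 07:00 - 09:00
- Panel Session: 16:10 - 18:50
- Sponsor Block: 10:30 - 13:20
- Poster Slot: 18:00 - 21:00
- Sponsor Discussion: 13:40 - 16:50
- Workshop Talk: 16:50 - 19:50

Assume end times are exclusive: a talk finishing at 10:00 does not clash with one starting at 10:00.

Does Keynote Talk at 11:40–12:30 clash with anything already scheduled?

Workshop Session: ends 09:00 at or before Keynote Talk starts 11:40 → clear.
Sponsor Slot: starts 10:10 before Keynote Talk ends 12:30, and ends 13:40 after Keynote Talk starts 11:40 → overlap.
Sponsor Block: starts 10:30 before Keynote Talk ends 12:30, and ends 13:20 after Keynote Talk starts 11:40 → overlap.
Sponsor Discussion: starts 13:40 at or after Keynote Talk ends 12:30 → clear.
Panel Session: starts 16:10 at or after Keynote Talk ends 12:30 → clear.
Workshop Talk: starts 16:50 at or after Keynote Talk ends 12:30 → clear.
Poster Slot: starts 18:00 at or after Keynote Talk ends 12:30 → clear.
Keynote Talk overlaps Sponsor Block, Sponsor Slot.

Yes — it overlaps Sponsor Block, Sponsor Slot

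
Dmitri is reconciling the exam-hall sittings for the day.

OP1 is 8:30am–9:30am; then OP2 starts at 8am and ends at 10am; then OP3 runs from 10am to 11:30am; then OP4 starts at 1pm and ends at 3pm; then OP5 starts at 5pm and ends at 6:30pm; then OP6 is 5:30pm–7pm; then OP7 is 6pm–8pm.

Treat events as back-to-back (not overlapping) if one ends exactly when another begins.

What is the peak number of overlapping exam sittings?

3

Sweep the timeline, counting +1 at each start and −1 at each end (ends before starts at a tie):
8am start OP2 → 1
8:30am start OP1 → 2
9:30am end OP1 → 1
10am end OP2 → 0
10am start OP3 → 1
11:30am end OP3 → 0
1pm start OP4 → 1
3pm end OP4 → 0
5pm start OP5 → 1
5:30pm start OP6 → 2
6pm start OP7 → 3
6:30pm end OP5 → 2
7pm end OP6 → 1
8pm end OP7 → 0
Peak is 3, at 6pm (OP5, OP6, OP7).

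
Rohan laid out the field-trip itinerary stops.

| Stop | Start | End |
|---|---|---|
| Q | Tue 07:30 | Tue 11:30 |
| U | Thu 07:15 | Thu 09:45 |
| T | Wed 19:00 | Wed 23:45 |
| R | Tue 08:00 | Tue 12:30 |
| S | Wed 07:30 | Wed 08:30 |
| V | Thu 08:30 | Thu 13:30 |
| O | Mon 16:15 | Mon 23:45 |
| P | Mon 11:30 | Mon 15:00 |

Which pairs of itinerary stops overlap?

Sorted by start: P, O, Q, R, S, T, U, V.
O starts after P ends — done with P.
Q starts after O ends — done with O.
R starts before Q ends → Q and R overlap.
S starts after Q ends — done with Q.
S starts after R ends — done with R.
T starts after S ends — done with S.
U starts after T ends — done with T.
V starts before U ends → U and V overlap.

Q & R, U & V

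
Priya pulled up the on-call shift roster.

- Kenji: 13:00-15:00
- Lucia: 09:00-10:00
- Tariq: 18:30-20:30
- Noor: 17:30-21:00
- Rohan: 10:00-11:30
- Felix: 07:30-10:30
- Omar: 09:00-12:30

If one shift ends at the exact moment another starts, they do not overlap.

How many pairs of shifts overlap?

6

Sorted by start: Felix, Lucia, Omar, Rohan, Kenji, Noor, Tariq.
Lucia starts before Felix ends → Felix and Lucia overlap.
Omar starts before Felix ends → Felix and Omar overlap.
Rohan starts before Felix ends → Felix and Rohan overlap.
Kenji starts after Felix ends, so nothing later overlaps Felix either.
Omar starts before Lucia ends → Lucia and Omar overlap.
Rohan starts exactly when Lucia ends (back-to-back, no overlap), so nothing later overlaps Lucia either.
Rohan starts before Omar ends → Omar and Rohan overlap.
Kenji starts after Omar ends, so nothing later overlaps Omar either.
Kenji starts after Rohan ends, so nothing later overlaps Rohan either.
Noor starts after Kenji ends, so nothing later overlaps Kenji either.
Tariq starts before Noor ends → Noor and Tariq overlap.
Overlapping pairs: Felix & Lucia, Felix & Omar, Felix & Rohan, Lucia & Omar, Noor & Tariq, Omar & Rohan — 6 in total.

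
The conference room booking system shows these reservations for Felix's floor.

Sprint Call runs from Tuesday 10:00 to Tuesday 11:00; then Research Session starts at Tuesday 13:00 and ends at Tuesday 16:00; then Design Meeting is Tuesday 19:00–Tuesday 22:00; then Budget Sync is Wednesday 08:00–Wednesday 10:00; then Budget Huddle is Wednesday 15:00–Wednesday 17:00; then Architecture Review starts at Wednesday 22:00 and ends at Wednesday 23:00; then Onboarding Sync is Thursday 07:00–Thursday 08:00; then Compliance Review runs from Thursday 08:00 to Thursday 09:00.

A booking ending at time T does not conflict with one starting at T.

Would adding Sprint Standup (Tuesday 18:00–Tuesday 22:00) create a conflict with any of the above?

Yes — it overlaps Design Meeting

Sprint Call: ends Tuesday 11:00 at or before Sprint Standup starts Tuesday 18:00 → clear.
Research Session: ends Tuesday 16:00 at or before Sprint Standup starts Tuesday 18:00 → clear.
Design Meeting: starts Tuesday 19:00 before Sprint Standup ends Tuesday 22:00, and ends Tuesday 22:00 after Sprint Standup starts Tuesday 18:00 → overlap.
Budget Sync: starts Wednesday 08:00 at or after Sprint Standup ends Tuesday 22:00 → clear.
Budget Huddle: starts Wednesday 15:00 at or after Sprint Standup ends Tuesday 22:00 → clear.
Architecture Review: starts Wednesday 22:00 at or after Sprint Standup ends Tuesday 22:00 → clear.
Onboarding Sync: starts Thursday 07:00 at or after Sprint Standup ends Tuesday 22:00 → clear.
Compliance Review: starts Thursday 08:00 at or after Sprint Standup ends Tuesday 22:00 → clear.
Sprint Standup overlaps Design Meeting.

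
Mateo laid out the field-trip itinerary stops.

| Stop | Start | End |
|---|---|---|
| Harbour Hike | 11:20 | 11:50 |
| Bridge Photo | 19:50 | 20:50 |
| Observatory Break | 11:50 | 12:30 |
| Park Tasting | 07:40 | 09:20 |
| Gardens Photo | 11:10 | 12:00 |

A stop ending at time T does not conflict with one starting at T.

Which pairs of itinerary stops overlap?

Gardens Photo & Harbour Hike, Gardens Photo & Observatory Break

Sorted by start: Park Tasting, Gardens Photo, Harbour Hike, Observatory Break, Bridge Photo.
Gardens Photo starts after Park Tasting ends — done with Park Tasting.
Harbour Hike starts before Gardens Photo ends → Gardens Photo and Harbour Hike overlap.
Observatory Break starts before Gardens Photo ends → Gardens Photo and Observatory Break overlap.
Bridge Photo starts after Gardens Photo ends.
Observatory Break starts exactly when Harbour Hike ends (back-to-back, no overlap) — done with Harbour Hike.
Bridge Photo starts after Observatory Break ends.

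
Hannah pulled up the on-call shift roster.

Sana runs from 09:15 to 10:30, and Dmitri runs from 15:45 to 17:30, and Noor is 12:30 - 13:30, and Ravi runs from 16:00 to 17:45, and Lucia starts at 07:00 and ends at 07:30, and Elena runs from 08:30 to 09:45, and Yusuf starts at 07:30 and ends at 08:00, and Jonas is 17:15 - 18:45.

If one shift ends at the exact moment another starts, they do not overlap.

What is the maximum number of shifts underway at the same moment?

3

Walk through starts and ends in time order (an end at T is processed before a start at T):
07:00 start Lucia → 1
07:30 end Lucia → 0
07:30 start Yusuf → 1
08:00 end Yusuf → 0
08:30 start Elena → 1
09:15 start Sana → 2
09:45 end Elena → 1
10:30 end Sana → 0
12:30 start Noor → 1
13:30 end Noor → 0
15:45 start Dmitri → 1
16:00 start Ravi → 2
17:15 start Jonas → 3
17:30 end Dmitri → 2
17:45 end Ravi → 1
18:45 end Jonas → 0
Peak is 3, at 17:15 (Dmitri, Jonas, Ravi).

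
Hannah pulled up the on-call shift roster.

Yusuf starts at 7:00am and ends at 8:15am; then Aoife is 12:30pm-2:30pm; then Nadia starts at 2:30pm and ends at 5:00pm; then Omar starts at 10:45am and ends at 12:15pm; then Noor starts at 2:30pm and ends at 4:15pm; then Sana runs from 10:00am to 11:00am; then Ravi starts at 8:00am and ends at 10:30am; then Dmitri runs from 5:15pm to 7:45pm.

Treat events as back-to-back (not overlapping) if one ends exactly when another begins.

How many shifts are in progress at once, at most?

Walk through starts and ends in time order (an end at T is processed before a start at T):
7:00am start Yusuf → 1
8:00am start Ravi → 2
8:15am end Yusuf → 1
10:00am start Sana → 2
10:30am end Ravi → 1
10:45am start Omar → 2
11:00am end Sana → 1
12:15pm end Omar → 0
12:30pm start Aoife → 1
2:30pm end Aoife → 0
2:30pm start Nadia → 1
2:30pm start Noor → 2
4:15pm end Noor → 1
5:00pm end Nadia → 0
5:15pm start Dmitri → 1
7:45pm end Dmitri → 0
Peak is 2, at 8:00am (Ravi, Yusuf).

2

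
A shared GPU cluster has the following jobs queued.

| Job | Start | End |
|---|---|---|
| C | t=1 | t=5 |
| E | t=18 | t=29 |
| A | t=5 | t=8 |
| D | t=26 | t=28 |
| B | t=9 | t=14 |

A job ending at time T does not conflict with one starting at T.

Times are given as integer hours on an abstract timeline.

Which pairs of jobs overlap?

D & E

Sorted by start: C, A, B, E, D.
A starts exactly when C ends (back-to-back, no overlap), so nothing later overlaps C either.
B starts after A ends, so nothing later overlaps A either.
E starts after B ends, so nothing later overlaps B either.
D starts before E ends → E and D overlap.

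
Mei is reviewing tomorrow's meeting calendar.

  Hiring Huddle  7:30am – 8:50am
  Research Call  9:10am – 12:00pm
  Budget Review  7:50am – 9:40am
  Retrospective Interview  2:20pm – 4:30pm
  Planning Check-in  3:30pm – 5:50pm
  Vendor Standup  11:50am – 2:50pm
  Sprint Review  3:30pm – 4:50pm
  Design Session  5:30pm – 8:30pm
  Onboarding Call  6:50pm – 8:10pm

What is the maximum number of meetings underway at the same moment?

Walk through starts and ends in time order (an end at T is processed before a start at T):
7:30am start Hiring Huddle → 1
7:50am start Budget Review → 2
8:50am end Hiring Huddle → 1
9:10am start Research Call → 2
9:40am end Budget Review → 1
11:50am start Vendor Standup → 2
12:00pm end Research Call → 1
2:20pm start Retrospective Interview → 2
2:50pm end Vendor Standup → 1
3:30pm start Planning Check-in → 2
3:30pm start Sprint Review → 3
4:30pm end Retrospective Interview → 2
4:50pm end Sprint Review → 1
5:30pm start Design Session → 2
5:50pm end Planning Check-in → 1
6:50pm start Onboarding Call → 2
8:10pm end Onboarding Call → 1
8:30pm end Design Session → 0
Peak is 3, at 3:30pm (Planning Check-in, Retrospective Interview, Sprint Review).

3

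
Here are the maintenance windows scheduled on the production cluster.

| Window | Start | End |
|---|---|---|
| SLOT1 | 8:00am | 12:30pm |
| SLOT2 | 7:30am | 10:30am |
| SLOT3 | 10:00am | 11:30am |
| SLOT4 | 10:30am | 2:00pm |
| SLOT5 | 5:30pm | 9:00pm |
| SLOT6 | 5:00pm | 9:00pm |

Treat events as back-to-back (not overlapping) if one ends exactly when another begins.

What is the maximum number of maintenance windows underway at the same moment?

3

Sort all start/end points and keep a running count:
7:30am start SLOT2 → 1
8:00am start SLOT1 → 2
10:00am start SLOT3 → 3
10:30am end SLOT2 → 2
10:30am start SLOT4 → 3
11:30am end SLOT3 → 2
12:30pm end SLOT1 → 1
2:00pm end SLOT4 → 0
5:00pm start SLOT6 → 1
5:30pm start SLOT5 → 2
9:00pm end SLOT5 → 1
9:00pm end SLOT6 → 0
Peak is 3, at 10:00am (SLOT1, SLOT2, SLOT3).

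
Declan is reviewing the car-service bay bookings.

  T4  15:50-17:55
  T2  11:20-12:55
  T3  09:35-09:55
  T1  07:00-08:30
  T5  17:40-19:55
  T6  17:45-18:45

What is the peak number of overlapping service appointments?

3

Sweep the timeline, counting +1 at each start and −1 at each end (ends before starts at a tie):
07:00 start T1 → 1
08:30 end T1 → 0
09:35 start T3 → 1
09:55 end T3 → 0
11:20 start T2 → 1
12:55 end T2 → 0
15:50 start T4 → 1
17:40 start T5 → 2
17:45 start T6 → 3
17:55 end T4 → 2
18:45 end T6 → 1
19:55 end T5 → 0
Peak is 3, at 17:45 (T4, T5, T6).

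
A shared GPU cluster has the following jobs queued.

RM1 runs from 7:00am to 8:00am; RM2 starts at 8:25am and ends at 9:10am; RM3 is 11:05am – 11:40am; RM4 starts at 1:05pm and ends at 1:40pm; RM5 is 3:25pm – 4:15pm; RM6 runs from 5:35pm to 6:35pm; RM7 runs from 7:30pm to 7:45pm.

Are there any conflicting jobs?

No

Two intervals overlap when each starts before the other ends.
Sorted by start: RM1, RM2, RM3, RM4, RM5, RM6, RM7.
RM2 starts after RM1 ends, so RM1 has no further overlaps.
RM3 starts after RM2 ends, so RM2 has no further overlaps.
RM4 starts after RM3 ends, so RM3 has no further overlaps.
RM5 starts after RM4 ends, so RM4 has no further overlaps.
RM6 starts after RM5 ends, so RM5 has no further overlaps.
RM7 starts after RM6 ends.
Every pair is clear; the schedule has no overlaps.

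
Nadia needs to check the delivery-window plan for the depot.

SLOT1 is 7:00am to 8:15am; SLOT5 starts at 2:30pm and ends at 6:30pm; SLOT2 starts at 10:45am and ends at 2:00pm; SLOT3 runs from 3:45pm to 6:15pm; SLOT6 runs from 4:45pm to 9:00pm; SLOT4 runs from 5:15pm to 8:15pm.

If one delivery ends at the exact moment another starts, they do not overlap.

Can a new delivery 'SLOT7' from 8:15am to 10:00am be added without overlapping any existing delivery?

SLOT1: ends 8:15am at or before SLOT7 starts 8:15am → clear.
SLOT2: starts 10:45am at or after SLOT7 ends 10:00am → clear.
SLOT5: starts 2:30pm at or after SLOT7 ends 10:00am → clear.
SLOT3: starts 3:45pm at or after SLOT7 ends 10:00am → clear.
SLOT6: starts 4:45pm at or after SLOT7 ends 10:00am → clear.
SLOT4: starts 5:15pm at or after SLOT7 ends 10:00am → clear.

Yes — the slot is free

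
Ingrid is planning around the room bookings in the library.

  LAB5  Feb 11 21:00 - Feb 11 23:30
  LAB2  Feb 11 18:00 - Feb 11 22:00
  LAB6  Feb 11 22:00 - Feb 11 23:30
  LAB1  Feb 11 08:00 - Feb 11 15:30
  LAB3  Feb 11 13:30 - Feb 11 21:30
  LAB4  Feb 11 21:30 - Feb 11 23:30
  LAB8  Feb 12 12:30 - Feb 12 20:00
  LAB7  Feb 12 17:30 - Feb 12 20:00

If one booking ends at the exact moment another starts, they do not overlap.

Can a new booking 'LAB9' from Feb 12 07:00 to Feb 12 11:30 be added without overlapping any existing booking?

Yes — the slot is free

LAB1: ends Feb 11 15:30 at or before LAB9 starts Feb 12 07:00 → clear.
LAB3: ends Feb 11 21:30 at or before LAB9 starts Feb 12 07:00 → clear.
LAB2: ends Feb 11 22:00 at or before LAB9 starts Feb 12 07:00 → clear.
LAB5: ends Feb 11 23:30 at or before LAB9 starts Feb 12 07:00 → clear.
LAB4: ends Feb 11 23:30 at or before LAB9 starts Feb 12 07:00 → clear.
LAB6: ends Feb 11 23:30 at or before LAB9 starts Feb 12 07:00 → clear.
LAB8: starts Feb 12 12:30 at or after LAB9 ends Feb 12 11:30 → clear.
LAB7: starts Feb 12 17:30 at or after LAB9 ends Feb 12 11:30 → clear.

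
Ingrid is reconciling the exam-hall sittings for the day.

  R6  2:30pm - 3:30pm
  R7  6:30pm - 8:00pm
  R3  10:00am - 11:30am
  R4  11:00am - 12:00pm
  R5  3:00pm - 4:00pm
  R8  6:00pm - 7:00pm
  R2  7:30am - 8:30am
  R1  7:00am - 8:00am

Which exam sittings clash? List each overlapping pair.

R1 & R2, R3 & R4, R5 & R6, R7 & R8

Check each pair: they overlap iff neither finishes before the other starts.
Sorted by start: R1, R2, R3, R4, R6, R5, R8, R7.
R2 starts before R1 ends → R1 and R2 overlap.
R3 starts after R1 ends; R1 is clear from here.
R3 starts after R2 ends; R2 is clear from here.
R4 starts before R3 ends → R3 and R4 overlap.
R6 starts after R3 ends; R3 is clear from here.
R6 starts after R4 ends; R4 is clear from here.
R5 starts before R6 ends → R6 and R5 overlap.
R8 starts after R6 ends; R6 is clear from here.
R8 starts after R5 ends; R5 is clear from here.
R7 starts before R8 ends → R8 and R7 overlap.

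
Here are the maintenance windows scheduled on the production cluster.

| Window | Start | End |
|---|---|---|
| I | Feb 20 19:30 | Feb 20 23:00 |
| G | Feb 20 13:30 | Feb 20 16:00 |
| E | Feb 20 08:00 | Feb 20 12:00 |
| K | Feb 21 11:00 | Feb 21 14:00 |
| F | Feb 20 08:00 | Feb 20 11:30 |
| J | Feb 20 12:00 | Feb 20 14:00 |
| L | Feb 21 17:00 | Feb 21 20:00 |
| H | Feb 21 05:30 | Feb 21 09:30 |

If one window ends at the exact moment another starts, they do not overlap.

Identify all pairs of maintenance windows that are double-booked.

E & F, G & J

Sorted by start: E, F, J, G, I, H, K, L.
F starts before E ends → E and F overlap.
J starts exactly when E ends (back-to-back, no overlap), so nothing later overlaps E either.
J starts after F ends, so nothing later overlaps F either.
G starts before J ends → J and G overlap.
I starts after J ends, so nothing later overlaps J either.
I starts after G ends, so nothing later overlaps G either.
H starts after I ends, so nothing later overlaps I either.
K starts after H ends, so nothing later overlaps H either.
L starts after K ends.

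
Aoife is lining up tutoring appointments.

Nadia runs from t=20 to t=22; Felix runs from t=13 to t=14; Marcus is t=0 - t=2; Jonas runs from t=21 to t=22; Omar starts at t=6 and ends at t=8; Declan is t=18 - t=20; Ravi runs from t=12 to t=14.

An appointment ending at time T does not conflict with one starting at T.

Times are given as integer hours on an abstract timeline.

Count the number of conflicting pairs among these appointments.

Sorted by start: Marcus, Omar, Ravi, Felix, Declan, Nadia, Jonas.
Omar starts after Marcus ends, so Marcus has no further overlaps.
Ravi starts after Omar ends, so Omar has no further overlaps.
Felix starts before Ravi ends → Ravi and Felix overlap.
Declan starts after Ravi ends, so Ravi has no further overlaps.
Declan starts after Felix ends, so Felix has no further overlaps.
Nadia starts exactly when Declan ends (back-to-back, no overlap), so Declan has no further overlaps.
Jonas starts before Nadia ends → Nadia and Jonas overlap.
Overlapping pairs: Felix & Ravi, Jonas & Nadia — 2 in total.

2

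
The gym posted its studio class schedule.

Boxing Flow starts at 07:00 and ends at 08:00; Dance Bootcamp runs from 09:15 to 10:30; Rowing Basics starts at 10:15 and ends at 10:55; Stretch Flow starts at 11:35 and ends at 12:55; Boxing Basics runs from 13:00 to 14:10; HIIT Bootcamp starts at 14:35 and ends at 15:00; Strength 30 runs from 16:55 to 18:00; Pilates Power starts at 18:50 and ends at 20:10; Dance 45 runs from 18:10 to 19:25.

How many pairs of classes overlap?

Two intervals overlap when each starts before the other ends.
Sorted by start: Boxing Flow, Dance Bootcamp, Rowing Basics, Stretch Flow, Boxing Basics, HIIT Bootcamp, Strength 30, Dance 45, Pilates Power.
Dance Bootcamp starts after Boxing Flow ends, so nothing later overlaps Boxing Flow either.
Rowing Basics starts before Dance Bootcamp ends → Dance Bootcamp and Rowing Basics overlap.
Stretch Flow starts after Dance Bootcamp ends, so nothing later overlaps Dance Bootcamp either.
Stretch Flow starts after Rowing Basics ends, so nothing later overlaps Rowing Basics either.
Boxing Basics starts after Stretch Flow ends, so nothing later overlaps Stretch Flow either.
HIIT Bootcamp starts after Boxing Basics ends, so nothing later overlaps Boxing Basics either.
Strength 30 starts after HIIT Bootcamp ends, so nothing later overlaps HIIT Bootcamp either.
Dance 45 starts after Strength 30 ends, so nothing later overlaps Strength 30 either.
Pilates Power starts before Dance 45 ends → Dance 45 and Pilates Power overlap.
Overlapping pairs: Dance 45 & Pilates Power, Dance Bootcamp & Rowing Basics — 2 in total.

2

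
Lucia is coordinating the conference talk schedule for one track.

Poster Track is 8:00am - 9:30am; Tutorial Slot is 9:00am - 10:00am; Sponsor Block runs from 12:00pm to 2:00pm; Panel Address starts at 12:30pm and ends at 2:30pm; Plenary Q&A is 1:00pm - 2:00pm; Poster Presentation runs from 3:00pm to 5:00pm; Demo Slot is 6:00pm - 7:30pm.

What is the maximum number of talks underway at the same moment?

3

Sweep the timeline, counting +1 at each start and −1 at each end (ends before starts at a tie):
8:00am start Poster Track → 1
9:00am start Tutorial Slot → 2
9:30am end Poster Track → 1
10:00am end Tutorial Slot → 0
12:00pm start Sponsor Block → 1
12:30pm start Panel Address → 2
1:00pm start Plenary Q&A → 3
2:00pm end Plenary Q&A → 2
2:00pm end Sponsor Block → 1
2:30pm end Panel Address → 0
3:00pm start Poster Presentation → 1
5:00pm end Poster Presentation → 0
6:00pm start Demo Slot → 1
7:30pm end Demo Slot → 0
Peak is 3, at 1:00pm (Panel Address, Plenary Q&A, Sponsor Block).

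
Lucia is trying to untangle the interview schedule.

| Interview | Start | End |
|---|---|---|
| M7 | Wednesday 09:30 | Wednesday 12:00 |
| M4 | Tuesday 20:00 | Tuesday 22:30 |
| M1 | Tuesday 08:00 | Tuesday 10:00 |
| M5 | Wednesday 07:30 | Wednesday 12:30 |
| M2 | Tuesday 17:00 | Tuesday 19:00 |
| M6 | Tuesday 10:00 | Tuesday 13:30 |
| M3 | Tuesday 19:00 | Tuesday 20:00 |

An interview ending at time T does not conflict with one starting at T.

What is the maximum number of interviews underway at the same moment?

2

Sweep the timeline, counting +1 at each start and −1 at each end (ends before starts at a tie):
Tuesday 08:00 start M1 → 1
Tuesday 10:00 end M1 → 0
Tuesday 10:00 start M6 → 1
Tuesday 13:30 end M6 → 0
Tuesday 17:00 start M2 → 1
Tuesday 19:00 end M2 → 0
Tuesday 19:00 start M3 → 1
Tuesday 20:00 end M3 → 0
Tuesday 20:00 start M4 → 1
Tuesday 22:30 end M4 → 0
Wednesday 07:30 start M5 → 1
Wednesday 09:30 start M7 → 2
Wednesday 12:00 end M7 → 1
Wednesday 12:30 end M5 → 0
Peak is 2, at Wednesday 09:30 (M5, M7).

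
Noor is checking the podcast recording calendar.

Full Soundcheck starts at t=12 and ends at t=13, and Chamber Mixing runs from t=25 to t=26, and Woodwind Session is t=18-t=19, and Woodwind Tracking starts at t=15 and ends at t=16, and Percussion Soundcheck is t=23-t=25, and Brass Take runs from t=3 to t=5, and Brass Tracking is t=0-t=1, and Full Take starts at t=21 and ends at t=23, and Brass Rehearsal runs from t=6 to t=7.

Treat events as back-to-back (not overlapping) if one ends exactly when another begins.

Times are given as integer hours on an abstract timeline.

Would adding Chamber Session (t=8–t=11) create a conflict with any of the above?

Brass Tracking: ends t=1 at or before Chamber Session starts t=8 → clear.
Brass Take: ends t=5 at or before Chamber Session starts t=8 → clear.
Brass Rehearsal: ends t=7 at or before Chamber Session starts t=8 → clear.
Full Soundcheck: starts t=12 at or after Chamber Session ends t=11 → clear.
Woodwind Tracking: starts t=15 at or after Chamber Session ends t=11 → clear.
Woodwind Session: starts t=18 at or after Chamber Session ends t=11 → clear.
Full Take: starts t=21 at or after Chamber Session ends t=11 → clear.
Percussion Soundcheck: starts t=23 at or after Chamber Session ends t=11 → clear.
Chamber Mixing: starts t=25 at or after Chamber Session ends t=11 → clear.

No — it doesn't clash with anything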